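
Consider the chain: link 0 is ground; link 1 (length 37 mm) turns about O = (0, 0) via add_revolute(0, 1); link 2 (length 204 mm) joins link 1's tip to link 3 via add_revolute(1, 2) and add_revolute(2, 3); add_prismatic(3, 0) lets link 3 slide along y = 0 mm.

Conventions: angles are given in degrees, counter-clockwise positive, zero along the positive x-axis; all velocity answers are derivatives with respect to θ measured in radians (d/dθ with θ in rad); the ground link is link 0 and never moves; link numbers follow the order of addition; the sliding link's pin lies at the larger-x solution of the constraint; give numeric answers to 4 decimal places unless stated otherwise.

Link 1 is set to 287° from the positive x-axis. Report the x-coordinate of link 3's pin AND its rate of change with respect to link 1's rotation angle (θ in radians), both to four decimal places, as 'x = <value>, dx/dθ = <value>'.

geometry: r = 37 mm, L = 204 mm, e = 0 mm
crank pin P = (r cos θ, r sin θ) = (10.817753, -35.383276)
h = r sin θ − e = -35.383276 − 0 = -35.383276
x = r cos θ + √(L² − h²) = 10.817753 + 200.907998 = 211.725751
dx/dθ = −r sin θ − h·r cos θ/√(L² − h²) (θ in radians; h = -35.383276) = 37.288464

x = 211.7258, dx/dθ = 37.2885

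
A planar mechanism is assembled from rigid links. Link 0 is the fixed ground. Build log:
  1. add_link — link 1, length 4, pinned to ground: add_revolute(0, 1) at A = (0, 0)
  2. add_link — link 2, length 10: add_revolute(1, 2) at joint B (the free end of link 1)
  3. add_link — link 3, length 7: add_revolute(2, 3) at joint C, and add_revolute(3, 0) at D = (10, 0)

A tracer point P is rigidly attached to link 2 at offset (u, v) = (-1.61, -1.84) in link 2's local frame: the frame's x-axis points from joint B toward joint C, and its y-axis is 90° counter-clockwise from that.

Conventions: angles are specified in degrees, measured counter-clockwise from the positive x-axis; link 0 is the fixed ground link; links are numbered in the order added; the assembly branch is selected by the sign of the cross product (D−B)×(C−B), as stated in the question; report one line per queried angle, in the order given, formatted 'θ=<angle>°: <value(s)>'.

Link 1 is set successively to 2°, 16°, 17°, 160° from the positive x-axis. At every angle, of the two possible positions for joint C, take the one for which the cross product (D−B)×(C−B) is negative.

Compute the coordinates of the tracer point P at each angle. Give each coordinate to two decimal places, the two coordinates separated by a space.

A=(0,0), D=(10.00,0)
θ=2°: B = A + 4.00·(cos2°, sin2°) = (3.9976, 0.1396)
θ=2°: |BD| = 6.0041
θ=2°: circle(B,10.00) ∩ circle(D,7.00): a=7.2492, h=6.8884
θ=2°:   candidates: C₊=(11.4049,6.8576) cross=41.358; C₋=(11.0846,-6.9155) cross=-41.358
θ=2°:   branch - wants cross < 0 → take C=(11.0846,-6.9155) (cross=-41.358)
θ=2°: ex = (C−B)/|BC| = (0.7087,-0.7055); ey = (0.7055,0.7087)
θ=2°: P = B + -1.61·ex + -1.84·ey = (1.5584,-0.0286)
θ=16°: B = A + 4.00·(cos16°, sin16°) = (3.8450, 1.1025)
θ=16°: |BD| = 6.2529
θ=16°: circle(B,10.00) ∩ circle(D,7.00): a=7.2046, h=6.9350
θ=16°:   candidates: C₊=(12.1595,6.6586) cross=43.364; C₋=(9.7139,-6.9942) cross=-43.364
θ=16°:   branch - wants cross < 0 → take C=(9.7139,-6.9942) (cross=-43.364)
θ=16°: ex = (C−B)/|BC| = (0.5869,-0.8097); ey = (0.8097,0.5869)
θ=16°: P = B + -1.61·ex + -1.84·ey = (1.4104,1.3262)
θ=17°: B = A + 4.00·(cos17°, sin17°) = (3.8252, 1.1695)
θ=17°: |BD| = 6.2846
θ=17°: circle(B,10.00) ∩ circle(D,7.00): a=7.1998, h=6.9399
θ=17°:   candidates: C₊=(12.1907,6.6484) cross=43.614; C₋=(9.6079,-6.9890) cross=-43.614
θ=17°:   branch - wants cross < 0 → take C=(9.6079,-6.9890) (cross=-43.614)
θ=17°: ex = (C−B)/|BC| = (0.5783,-0.8158); ey = (0.8158,0.5783)
θ=17°: P = B + -1.61·ex + -1.84·ey = (1.3931,1.4190)
θ=160°: B = A + 4.00·(cos160°, sin160°) = (-3.7588, 1.3681)
θ=160°: |BD| = 13.8266
θ=160°: circle(B,10.00) ∩ circle(D,7.00): a=8.7576, h=4.8275
θ=160°:   candidates: C₊=(5.4335,5.3054) cross=66.748; C₋=(4.4782,-4.3023) cross=-66.748
θ=160°:   branch - wants cross < 0 → take C=(4.4782,-4.3023) (cross=-66.748)
θ=160°: ex = (C−B)/|BC| = (0.8237,-0.5670); ey = (0.5670,0.8237)
θ=160°: P = B + -1.61·ex + -1.84·ey = (-6.1283,0.7654)

θ=2°: 1.56 -0.03
θ=16°: 1.41 1.33
θ=17°: 1.39 1.42
θ=160°: -6.13 0.77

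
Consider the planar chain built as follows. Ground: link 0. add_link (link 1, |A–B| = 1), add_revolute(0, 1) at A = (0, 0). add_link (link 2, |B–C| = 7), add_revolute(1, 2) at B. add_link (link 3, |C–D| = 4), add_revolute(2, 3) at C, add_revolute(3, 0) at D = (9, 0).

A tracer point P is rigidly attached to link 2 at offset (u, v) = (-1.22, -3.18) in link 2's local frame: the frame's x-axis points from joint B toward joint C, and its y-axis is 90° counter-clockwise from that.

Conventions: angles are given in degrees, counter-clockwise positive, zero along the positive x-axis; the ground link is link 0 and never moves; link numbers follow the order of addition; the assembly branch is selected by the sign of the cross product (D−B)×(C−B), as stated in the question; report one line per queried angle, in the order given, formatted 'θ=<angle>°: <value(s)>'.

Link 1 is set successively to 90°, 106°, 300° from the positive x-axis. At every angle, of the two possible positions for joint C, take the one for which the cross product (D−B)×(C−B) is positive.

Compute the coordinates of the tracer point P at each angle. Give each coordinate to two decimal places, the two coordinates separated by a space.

A=(0,0), D=(9.00,0)
θ=90°: B = A + 1.00·(cos90°, sin90°) = (0.0000, 1.0000)
θ=90°: |BD| = 9.0554
θ=90°: circle(B,7.00) ∩ circle(D,4.00): a=6.3498, h=2.9462
θ=90°:   candidates: C₊=(6.6363,3.2269) cross=26.679; C₋=(5.9856,-2.6294) cross=-26.679
θ=90°:   branch + wants cross > 0 → take C=(6.6363,3.2269) (cross=26.679)
θ=90°: ex = (C−B)/|BC| = (0.9480,0.3181); ey = (-0.3181,0.9480)
θ=90°: P = B + -1.22·ex + -3.18·ey = (-0.1450,-2.4029)
θ=106°: B = A + 1.00·(cos106°, sin106°) = (-0.2756, 0.9613)
θ=106°: |BD| = 9.3253
θ=106°: circle(B,7.00) ∩ circle(D,4.00): a=6.4320, h=2.7621
θ=106°:   candidates: C₊=(6.4068,3.0456) cross=25.757; C₋=(5.8374,-2.4491) cross=-25.757
θ=106°:   branch + wants cross > 0 → take C=(6.4068,3.0456) (cross=25.757)
θ=106°: ex = (C−B)/|BC| = (0.9546,0.2978); ey = (-0.2978,0.9546)
θ=106°: P = B + -1.22·ex + -3.18·ey = (-0.4934,-2.4378)
θ=300°: B = A + 1.00·(cos300°, sin300°) = (0.5000, -0.8660)
θ=300°: |BD| = 8.5440
θ=300°: circle(B,7.00) ∩ circle(D,4.00): a=6.2032, h=3.2435
θ=300°:   candidates: C₊=(6.3425,2.9896) cross=27.713; C₋=(7.0000,-3.4641) cross=-27.713
θ=300°:   branch + wants cross > 0 → take C=(6.3425,2.9896) (cross=27.713)
θ=300°: ex = (C−B)/|BC| = (0.8346,0.5508); ey = (-0.5508,0.8346)
θ=300°: P = B + -1.22·ex + -3.18·ey = (1.2333,-4.1921)

θ=90°: -0.14 -2.40
θ=106°: -0.49 -2.44
θ=300°: 1.23 -4.19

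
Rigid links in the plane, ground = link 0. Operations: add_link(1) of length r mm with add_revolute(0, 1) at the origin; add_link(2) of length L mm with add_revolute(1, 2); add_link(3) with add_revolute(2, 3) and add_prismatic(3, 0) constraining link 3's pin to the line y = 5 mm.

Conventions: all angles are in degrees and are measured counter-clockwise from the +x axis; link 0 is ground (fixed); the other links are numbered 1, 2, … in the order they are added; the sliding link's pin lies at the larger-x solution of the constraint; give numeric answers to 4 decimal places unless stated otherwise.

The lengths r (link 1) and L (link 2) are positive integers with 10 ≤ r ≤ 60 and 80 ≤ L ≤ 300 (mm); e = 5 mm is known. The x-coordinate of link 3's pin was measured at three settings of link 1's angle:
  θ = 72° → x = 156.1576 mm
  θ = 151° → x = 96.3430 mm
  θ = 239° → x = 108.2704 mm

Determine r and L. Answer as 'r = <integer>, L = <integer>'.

constraint per measurement: (x − r cos θ)² + (r sin θ − e)² = L²
subtracting the θ₁ and θ₂ equations cancels the r² and L² terms:
r = (x₁² − x₂²) / (2[(x₁cos θ₁ + e sin θ₁) − (x₂cos θ₂ + e sin θ₂)]) = 56.0001 → r = 56
L² = (x₁ − r cos θ₁)² + (r sin θ₁ − e)² = 21609.0049 → L = 147.0000 → L = 147
check at θ₃=239°: x = 108.2704 (printed 108.2704) ✓

r = 56, L = 147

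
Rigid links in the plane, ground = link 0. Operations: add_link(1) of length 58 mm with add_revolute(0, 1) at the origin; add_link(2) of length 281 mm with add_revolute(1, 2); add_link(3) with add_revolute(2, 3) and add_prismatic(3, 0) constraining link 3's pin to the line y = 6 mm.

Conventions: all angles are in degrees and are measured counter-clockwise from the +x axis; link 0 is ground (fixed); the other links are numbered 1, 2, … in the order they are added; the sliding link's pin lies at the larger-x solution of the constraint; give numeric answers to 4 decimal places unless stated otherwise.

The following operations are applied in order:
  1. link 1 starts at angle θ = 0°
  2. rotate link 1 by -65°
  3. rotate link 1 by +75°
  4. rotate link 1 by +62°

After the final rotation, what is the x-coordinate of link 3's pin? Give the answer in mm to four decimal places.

geometry: r = 58 mm, L = 281 mm, e = 6 mm; θ starts at 0°
rotate link 1 by -65°: θ ← 0° -65° = -65°
rotate link 1 by +75°: θ ← -65° +75° = 10°
rotate link 1 by +62°: θ ← 10° +62° = 72°
crank pin P = (r cos θ, r sin θ) = (17.922986, 55.161278)
h = r sin θ − e = 55.161278 − 6 = 49.161278
x = r cos θ + √(L² − h²) = 17.922986 + 276.666168 = 294.589154

294.5892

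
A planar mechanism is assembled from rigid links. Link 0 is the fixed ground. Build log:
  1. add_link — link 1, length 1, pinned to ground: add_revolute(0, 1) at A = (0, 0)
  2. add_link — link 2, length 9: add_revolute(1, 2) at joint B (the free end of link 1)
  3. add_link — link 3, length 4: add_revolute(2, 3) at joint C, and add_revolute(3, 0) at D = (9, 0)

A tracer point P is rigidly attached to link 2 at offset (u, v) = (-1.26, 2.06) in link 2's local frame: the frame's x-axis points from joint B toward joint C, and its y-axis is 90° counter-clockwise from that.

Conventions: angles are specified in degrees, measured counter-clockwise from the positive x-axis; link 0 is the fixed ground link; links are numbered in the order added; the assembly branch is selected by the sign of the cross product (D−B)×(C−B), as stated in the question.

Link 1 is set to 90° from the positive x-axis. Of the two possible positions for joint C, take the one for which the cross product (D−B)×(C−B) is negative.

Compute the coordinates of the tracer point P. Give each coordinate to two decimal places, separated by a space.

A=(0,0), D=(9.00,0)
B = A + 1.00·(cos90°, sin90°) = (0.0000, 1.0000)
|BD| = 9.0554
circle(B,9.00) ∩ circle(D,4.00): a=8.1167, h=3.8883
  candidates: C₊=(8.4965,3.9682) cross=35.210; C₋=(7.6377,-3.7609) cross=-35.210
  branch - wants cross < 0 → take C=(7.6377,-3.7609) (cross=-35.210)
ex = (C−B)/|BC| = (0.8486,-0.5290); ey = (0.5290,0.8486)
P = B + -1.26·ex + 2.06·ey = (0.0204,3.4147)

0.02 3.41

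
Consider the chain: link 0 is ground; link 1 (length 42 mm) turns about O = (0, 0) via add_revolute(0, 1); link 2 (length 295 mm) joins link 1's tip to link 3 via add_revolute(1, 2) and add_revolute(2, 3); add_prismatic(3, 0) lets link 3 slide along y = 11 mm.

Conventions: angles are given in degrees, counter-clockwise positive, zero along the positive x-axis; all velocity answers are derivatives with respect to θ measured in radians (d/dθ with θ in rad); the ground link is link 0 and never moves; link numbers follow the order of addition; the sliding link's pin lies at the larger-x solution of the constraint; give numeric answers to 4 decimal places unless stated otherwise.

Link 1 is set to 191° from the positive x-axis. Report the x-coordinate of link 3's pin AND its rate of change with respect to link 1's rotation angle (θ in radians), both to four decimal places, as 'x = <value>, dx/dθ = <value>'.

geometry: r = 42 mm, L = 295 mm, e = 11 mm
crank pin P = (r cos θ, r sin θ) = (-41.228342, -8.013978)
h = r sin θ − e = -8.013978 − 11 = -19.013978
x = r cos θ + √(L² − h²) = -41.228342 + 294.386597 = 253.158256
dx/dθ = −r sin θ − h·r cos θ/√(L² − h²) (θ in radians; h = -19.013978) = 5.351103

x = 253.1583, dx/dθ = 5.3511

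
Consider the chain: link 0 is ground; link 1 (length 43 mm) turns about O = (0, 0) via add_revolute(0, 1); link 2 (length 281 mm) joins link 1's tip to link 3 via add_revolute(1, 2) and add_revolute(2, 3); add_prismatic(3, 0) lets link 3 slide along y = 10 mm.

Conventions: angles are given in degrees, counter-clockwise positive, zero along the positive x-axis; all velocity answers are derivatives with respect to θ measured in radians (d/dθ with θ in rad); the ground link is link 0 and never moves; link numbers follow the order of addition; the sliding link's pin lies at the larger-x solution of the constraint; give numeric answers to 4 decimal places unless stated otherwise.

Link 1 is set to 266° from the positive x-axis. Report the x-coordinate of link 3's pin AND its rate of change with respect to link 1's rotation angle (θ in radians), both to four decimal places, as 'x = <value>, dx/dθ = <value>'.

geometry: r = 43 mm, L = 281 mm, e = 10 mm
crank pin P = (r cos θ, r sin θ) = (-2.999528, -42.895254)
h = r sin θ − e = -42.895254 − 10 = -52.895254
x = r cos θ + √(L² − h²) = -2.999528 + 275.976615 = 272.977087
dx/dθ = −r sin θ − h·r cos θ/√(L² − h²) (θ in radians; h = -52.895254) = 42.320347

x = 272.9771, dx/dθ = 42.3203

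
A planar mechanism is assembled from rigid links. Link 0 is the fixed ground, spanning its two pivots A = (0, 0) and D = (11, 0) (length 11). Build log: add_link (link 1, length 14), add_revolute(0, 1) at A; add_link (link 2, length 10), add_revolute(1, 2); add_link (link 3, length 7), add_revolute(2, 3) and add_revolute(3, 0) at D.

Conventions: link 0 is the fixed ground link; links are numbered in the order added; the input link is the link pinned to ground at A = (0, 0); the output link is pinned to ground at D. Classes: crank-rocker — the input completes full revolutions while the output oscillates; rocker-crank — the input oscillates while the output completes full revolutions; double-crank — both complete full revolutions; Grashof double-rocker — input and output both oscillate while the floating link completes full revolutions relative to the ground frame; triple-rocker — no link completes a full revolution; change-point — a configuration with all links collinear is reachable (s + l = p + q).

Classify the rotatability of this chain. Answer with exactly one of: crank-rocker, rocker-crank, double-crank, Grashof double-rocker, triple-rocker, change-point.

lengths: ground=11, input=14, coupler=10, output=7
sorted: s=7 (shortest), l=14 (longest), p+q=21
s + l = 21 vs p + q = 21
s + l = p + q → change-point (collinear configuration reachable)

change-point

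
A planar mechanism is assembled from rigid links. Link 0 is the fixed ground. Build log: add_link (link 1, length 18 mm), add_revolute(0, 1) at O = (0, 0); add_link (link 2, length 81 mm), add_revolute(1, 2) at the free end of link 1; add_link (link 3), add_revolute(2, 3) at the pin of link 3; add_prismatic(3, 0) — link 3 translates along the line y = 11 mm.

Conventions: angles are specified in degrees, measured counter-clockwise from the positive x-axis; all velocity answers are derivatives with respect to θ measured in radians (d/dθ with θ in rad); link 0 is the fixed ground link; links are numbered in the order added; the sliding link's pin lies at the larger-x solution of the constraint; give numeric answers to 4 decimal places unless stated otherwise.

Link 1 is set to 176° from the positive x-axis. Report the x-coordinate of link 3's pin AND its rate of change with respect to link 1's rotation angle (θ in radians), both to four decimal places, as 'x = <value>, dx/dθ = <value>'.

geometry: r = 18 mm, L = 81 mm, e = 11 mm
crank pin P = (r cos θ, r sin θ) = (-17.956153, 1.255617)
h = r sin θ − e = 1.255617 − 11 = -9.744383
x = r cos θ + √(L² − h²) = -17.956153 + 80.411734 = 62.455581
dx/dθ = −r sin θ − h·r cos θ/√(L² − h²) (θ in radians; h = -9.744383) = -3.431563

x = 62.4556, dx/dθ = -3.4316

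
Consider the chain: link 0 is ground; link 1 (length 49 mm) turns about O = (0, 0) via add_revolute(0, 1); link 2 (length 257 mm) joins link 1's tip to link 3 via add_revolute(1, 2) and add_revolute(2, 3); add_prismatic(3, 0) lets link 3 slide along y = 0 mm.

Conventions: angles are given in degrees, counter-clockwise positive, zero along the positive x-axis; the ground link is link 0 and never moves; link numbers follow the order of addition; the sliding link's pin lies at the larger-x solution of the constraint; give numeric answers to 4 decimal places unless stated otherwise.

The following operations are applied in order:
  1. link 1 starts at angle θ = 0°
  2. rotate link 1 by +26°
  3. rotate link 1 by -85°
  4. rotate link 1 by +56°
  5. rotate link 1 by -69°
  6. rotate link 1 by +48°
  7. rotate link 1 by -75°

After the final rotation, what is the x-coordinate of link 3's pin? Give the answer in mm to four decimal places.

geometry: r = 49 mm, L = 257 mm, e = 0 mm; θ starts at 0°
rotate link 1 by +26°: θ ← 0° +26° = 26°
rotate link 1 by -85°: θ ← 26° -85° = -59°
rotate link 1 by +56°: θ ← -59° +56° = -3°
rotate link 1 by -69°: θ ← -3° -69° = -72°
rotate link 1 by +48°: θ ← -72° +48° = -24°
rotate link 1 by -75°: θ ← -24° -75° = -99°
crank pin P = (r cos θ, r sin θ) = (-7.665289, -48.396729)
h = r sin θ − e = -48.396729 − 0 = -48.396729
x = r cos θ + √(L² − h²) = -7.665289 + 252.401974 = 244.736686

244.7367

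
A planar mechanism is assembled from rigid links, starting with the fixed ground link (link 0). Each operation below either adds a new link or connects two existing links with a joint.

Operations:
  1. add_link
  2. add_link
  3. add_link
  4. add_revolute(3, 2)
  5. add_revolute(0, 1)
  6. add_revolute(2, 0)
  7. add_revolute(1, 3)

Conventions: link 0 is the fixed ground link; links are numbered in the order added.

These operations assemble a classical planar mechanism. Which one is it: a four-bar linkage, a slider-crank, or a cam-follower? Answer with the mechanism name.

links: 4 (incl. ground); joints: 4 revolute, 0 prismatic, 0 higher (cam) pair, forming one closed loop
4 links in a single 4R loop → four-bar linkage

four-bar linkage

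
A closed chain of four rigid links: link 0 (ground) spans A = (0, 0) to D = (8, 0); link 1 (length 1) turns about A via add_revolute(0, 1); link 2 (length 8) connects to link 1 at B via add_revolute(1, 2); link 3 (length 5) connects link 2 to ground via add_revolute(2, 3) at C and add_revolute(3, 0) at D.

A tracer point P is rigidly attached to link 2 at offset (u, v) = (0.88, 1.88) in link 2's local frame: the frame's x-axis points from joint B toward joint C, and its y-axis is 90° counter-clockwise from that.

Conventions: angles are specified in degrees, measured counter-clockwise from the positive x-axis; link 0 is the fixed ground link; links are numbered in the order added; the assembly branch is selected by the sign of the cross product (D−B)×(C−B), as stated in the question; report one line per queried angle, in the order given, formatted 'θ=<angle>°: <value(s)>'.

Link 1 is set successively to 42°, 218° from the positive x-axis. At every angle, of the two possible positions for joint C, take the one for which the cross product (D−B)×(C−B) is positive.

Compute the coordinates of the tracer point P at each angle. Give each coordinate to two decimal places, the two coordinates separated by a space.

A=(0,0), D=(8.00,0)
θ=42°: B = A + 1.00·(cos42°, sin42°) = (0.7431, 0.6691)
θ=42°: |BD| = 7.2876
θ=42°: circle(B,8.00) ∩ circle(D,5.00): a=6.3196, h=4.9054
θ=42°:   candidates: C₊=(7.4864,4.9736) cross=35.749; C₋=(6.5856,-4.7958) cross=-35.749
θ=42°:   branch + wants cross > 0 → take C=(7.4864,4.9736) (cross=35.749)
θ=42°: ex = (C−B)/|BC| = (0.8429,0.5381); ey = (-0.5381,0.8429)
θ=42°: P = B + 0.88·ex + 1.88·ey = (0.4734,2.7273)
θ=218°: B = A + 1.00·(cos218°, sin218°) = (-0.7880, -0.6157)
θ=218°: |BD| = 8.8096
θ=218°: circle(B,8.00) ∩ circle(D,5.00): a=6.6183, h=4.4943
θ=218°:   candidates: C₊=(5.5000,4.3301) cross=39.592; C₋=(6.1282,-4.6364) cross=-39.592
θ=218°:   branch + wants cross > 0 → take C=(5.5000,4.3301) (cross=39.592)
θ=218°: ex = (C−B)/|BC| = (0.7860,0.6182); ey = (-0.6182,0.7860)
θ=218°: P = B + 0.88·ex + 1.88·ey = (-1.2586,1.4061)

θ=42°: 0.47 2.73
θ=218°: -1.26 1.41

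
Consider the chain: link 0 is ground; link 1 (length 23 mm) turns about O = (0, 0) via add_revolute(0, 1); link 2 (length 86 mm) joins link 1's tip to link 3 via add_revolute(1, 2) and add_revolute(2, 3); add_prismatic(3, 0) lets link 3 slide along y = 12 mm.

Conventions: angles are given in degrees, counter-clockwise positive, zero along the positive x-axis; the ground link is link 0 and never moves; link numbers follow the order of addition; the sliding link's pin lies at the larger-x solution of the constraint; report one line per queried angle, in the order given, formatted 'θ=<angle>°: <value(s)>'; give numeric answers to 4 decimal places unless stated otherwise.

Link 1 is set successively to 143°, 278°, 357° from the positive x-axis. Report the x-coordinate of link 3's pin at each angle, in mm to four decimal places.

geometry: r = 23 mm, L = 86 mm, e = 12 mm
θ=143°: crank pin P = (r cos θ, r sin θ) = (-18.368617, 13.841746)
θ=143°: h = r sin θ − e = 13.841746 − 12 = 1.841746
θ=143°: x = r cos θ + √(L² − h²) = -18.368617 + 85.980277 = 67.611660
θ=278°: crank pin P = (r cos θ, r sin θ) = (3.200981, -22.776166)
θ=278°: h = r sin θ − e = -22.776166 − 12 = -34.776166
θ=278°: x = r cos θ + √(L² − h²) = 3.200981 + 78.655059 = 81.856040
θ=357°: crank pin P = (r cos θ, r sin θ) = (22.968479, -1.203727)
θ=357°: h = r sin θ − e = -1.203727 − 12 = -13.203727
θ=357°: x = r cos θ + √(L² − h²) = 22.968479 + 84.980360 = 107.948839

θ=143°: 67.6117
θ=278°: 81.8560
θ=357°: 107.9488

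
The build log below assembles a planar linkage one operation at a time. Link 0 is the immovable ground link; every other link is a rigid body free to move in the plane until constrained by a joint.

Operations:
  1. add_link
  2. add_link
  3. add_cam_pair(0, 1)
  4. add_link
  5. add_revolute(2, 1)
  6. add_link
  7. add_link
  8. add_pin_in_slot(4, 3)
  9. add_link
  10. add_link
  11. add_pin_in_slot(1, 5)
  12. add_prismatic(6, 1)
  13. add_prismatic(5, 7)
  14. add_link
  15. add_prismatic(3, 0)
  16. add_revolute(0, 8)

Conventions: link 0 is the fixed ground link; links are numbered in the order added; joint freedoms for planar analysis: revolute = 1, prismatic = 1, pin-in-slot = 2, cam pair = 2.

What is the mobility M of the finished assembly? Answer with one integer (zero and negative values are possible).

(L,J1,J2)=(1,0,0); link0 fixed
link1: (2,0,0)
link2: (3,0,0)
C 0-1 [J2]: (3,0,1)
link3: (4,0,1)
R 2-1 [J1]: (4,1,1)
link4: (5,1,1)
link5: (6,1,1)
PS 4-3 [J2]: (6,1,2)
link6: (7,1,2)
link7: (8,1,2)
PS 1-5 [J2]: (8,1,3)
P 6-1 [J1]: (8,2,3)
P 5-7 [J1]: (8,3,3)
link8: (9,3,3)
P 3-0 [J1]: (9,4,3)
R 0-8 [J1]: (9,5,3)
Grübler: 3·8 − 2·5 − 3 = 11

M = 11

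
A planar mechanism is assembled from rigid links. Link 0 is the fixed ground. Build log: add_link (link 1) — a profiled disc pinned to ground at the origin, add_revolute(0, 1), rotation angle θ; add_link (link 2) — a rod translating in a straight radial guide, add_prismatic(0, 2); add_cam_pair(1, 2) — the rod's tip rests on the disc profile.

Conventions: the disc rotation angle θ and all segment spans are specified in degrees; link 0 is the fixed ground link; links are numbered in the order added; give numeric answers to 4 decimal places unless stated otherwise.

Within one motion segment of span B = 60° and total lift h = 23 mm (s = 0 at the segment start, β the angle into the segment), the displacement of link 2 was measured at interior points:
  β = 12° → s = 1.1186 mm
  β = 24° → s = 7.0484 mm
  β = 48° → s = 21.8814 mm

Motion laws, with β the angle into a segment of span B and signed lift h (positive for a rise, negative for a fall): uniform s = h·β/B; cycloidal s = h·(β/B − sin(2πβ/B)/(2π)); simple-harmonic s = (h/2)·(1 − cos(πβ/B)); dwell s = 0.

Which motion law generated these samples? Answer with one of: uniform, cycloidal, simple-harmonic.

candidates at β/B = r: uniform s = h·r (linear in β); cycloidal s = h·(r − sin(2πr)/(2π)); simple-harmonic s = (h/2)(1 − cos(πr))
β=12°: printed 1.1186 | uniform 4.6000, cycloidal 1.1186, simple-harmonic 2.1963
β=24°: printed 7.0484 | uniform 9.2000, cycloidal 7.0484, simple-harmonic 7.9463
β=48°: printed 21.8814 | uniform 18.4000, cycloidal 21.8814, simple-harmonic 20.8037
only one law matches every sample → cycloidal

cycloidal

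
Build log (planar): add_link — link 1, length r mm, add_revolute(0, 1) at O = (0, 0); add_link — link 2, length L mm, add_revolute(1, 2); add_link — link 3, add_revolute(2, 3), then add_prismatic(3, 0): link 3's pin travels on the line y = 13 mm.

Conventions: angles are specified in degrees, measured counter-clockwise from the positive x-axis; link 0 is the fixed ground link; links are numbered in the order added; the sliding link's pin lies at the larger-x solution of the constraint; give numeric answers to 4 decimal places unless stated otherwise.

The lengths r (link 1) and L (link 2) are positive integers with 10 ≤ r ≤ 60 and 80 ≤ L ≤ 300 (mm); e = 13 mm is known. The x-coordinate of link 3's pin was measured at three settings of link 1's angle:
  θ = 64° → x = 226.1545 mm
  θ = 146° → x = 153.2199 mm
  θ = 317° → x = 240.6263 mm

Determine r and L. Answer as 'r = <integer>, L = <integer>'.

constraint per measurement: (x − r cos θ)² + (r sin θ − e)² = L²
subtracting the θ₁ and θ₂ equations cancels the r² and L² terms:
r = (x₁² − x₂²) / (2[(x₁cos θ₁ + e sin θ₁) − (x₂cos θ₂ + e sin θ₂)]) = 60.0000 → r = 60
L² = (x₁ − r cos θ₁)² + (r sin θ₁ − e)² = 41615.9863 → L = 204.0000 → L = 204
check at θ₃=317°: x = 240.6263 (printed 240.6263) ✓

r = 60, L = 204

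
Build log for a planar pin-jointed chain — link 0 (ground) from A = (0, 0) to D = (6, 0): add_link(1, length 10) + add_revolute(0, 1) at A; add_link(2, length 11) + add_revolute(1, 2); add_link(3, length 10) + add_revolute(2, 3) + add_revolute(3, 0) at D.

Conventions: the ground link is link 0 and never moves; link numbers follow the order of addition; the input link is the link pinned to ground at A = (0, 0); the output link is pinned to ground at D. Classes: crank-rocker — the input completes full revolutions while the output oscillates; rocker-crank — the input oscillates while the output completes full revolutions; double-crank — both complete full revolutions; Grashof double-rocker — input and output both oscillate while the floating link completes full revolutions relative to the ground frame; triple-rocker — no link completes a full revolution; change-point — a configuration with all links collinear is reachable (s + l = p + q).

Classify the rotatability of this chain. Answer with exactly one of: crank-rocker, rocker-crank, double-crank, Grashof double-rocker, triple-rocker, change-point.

lengths: ground=6, input=10, coupler=11, output=10
sorted: s=6 (shortest), l=11 (longest), p+q=20
s + l = 17 vs p + q = 20
s + l < p + q (Grashof) with shortest = ground link → double-crank

double-crank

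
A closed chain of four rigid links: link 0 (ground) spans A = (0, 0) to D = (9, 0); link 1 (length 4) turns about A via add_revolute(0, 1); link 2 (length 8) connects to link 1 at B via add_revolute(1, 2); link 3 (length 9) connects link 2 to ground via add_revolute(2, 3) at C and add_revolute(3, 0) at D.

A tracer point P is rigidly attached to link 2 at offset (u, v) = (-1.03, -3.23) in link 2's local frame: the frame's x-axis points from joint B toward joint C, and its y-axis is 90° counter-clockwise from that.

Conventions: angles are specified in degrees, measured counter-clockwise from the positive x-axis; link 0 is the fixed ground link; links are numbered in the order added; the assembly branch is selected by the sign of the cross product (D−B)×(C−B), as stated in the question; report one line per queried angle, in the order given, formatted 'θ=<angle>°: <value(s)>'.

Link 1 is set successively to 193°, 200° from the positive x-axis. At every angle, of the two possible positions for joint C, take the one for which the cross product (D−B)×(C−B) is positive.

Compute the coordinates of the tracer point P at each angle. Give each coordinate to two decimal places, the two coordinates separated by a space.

A=(0,0), D=(9.00,0)
θ=193°: B = A + 4.00·(cos193°, sin193°) = (-3.8975, -0.8998)
θ=193°: |BD| = 12.9288
θ=193°: circle(B,8.00) ∩ circle(D,9.00): a=5.8070, h=5.5026
θ=193°:   candidates: C₊=(1.5124,4.9936) cross=71.143; C₋=(2.2784,-5.9850) cross=-71.143
θ=193°:   branch + wants cross > 0 → take C=(1.5124,4.9936) (cross=71.143)
θ=193°: ex = (C−B)/|BC| = (0.6762,0.7367); ey = (-0.7367,0.6762)
θ=193°: P = B + -1.03·ex + -3.23·ey = (-2.2145,-3.8428)
θ=200°: B = A + 4.00·(cos200°, sin200°) = (-3.7588, -1.3681)
θ=200°: |BD| = 12.8319
θ=200°: circle(B,8.00) ∩ circle(D,9.00): a=5.7535, h=5.5585
θ=200°:   candidates: C₊=(1.3694,4.7721) cross=71.326; C₋=(2.5546,-6.2815) cross=-71.326
θ=200°:   branch + wants cross > 0 → take C=(1.3694,4.7721) (cross=71.326)
θ=200°: ex = (C−B)/|BC| = (0.6410,0.7675); ey = (-0.7675,0.6410)
θ=200°: P = B + -1.03·ex + -3.23·ey = (-1.9399,-4.2291)

θ=193°: -2.21 -3.84
θ=200°: -1.94 -4.23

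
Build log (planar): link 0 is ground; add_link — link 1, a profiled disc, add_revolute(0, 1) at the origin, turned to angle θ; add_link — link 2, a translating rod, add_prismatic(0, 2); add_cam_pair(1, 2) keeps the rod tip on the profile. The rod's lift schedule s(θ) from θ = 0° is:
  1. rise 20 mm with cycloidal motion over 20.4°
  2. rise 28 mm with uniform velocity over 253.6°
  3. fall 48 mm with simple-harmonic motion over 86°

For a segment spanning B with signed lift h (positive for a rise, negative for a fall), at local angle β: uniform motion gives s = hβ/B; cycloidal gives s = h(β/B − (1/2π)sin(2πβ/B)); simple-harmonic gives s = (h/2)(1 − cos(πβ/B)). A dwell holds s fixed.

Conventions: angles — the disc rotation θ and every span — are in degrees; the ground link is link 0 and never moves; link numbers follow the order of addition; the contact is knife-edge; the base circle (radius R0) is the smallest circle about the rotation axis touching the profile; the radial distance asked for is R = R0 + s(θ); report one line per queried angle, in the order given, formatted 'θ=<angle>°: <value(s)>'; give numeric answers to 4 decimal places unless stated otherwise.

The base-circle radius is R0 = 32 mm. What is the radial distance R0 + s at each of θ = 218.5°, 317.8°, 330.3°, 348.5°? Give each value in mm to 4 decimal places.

seg 1 [0°–20.4°] cycloidal, h=20: full span → s += 20 → s = 20.0000
seg 2 [20.4°–274°] uniform, h=28: θ=218.5° here. β=198.1, B=253.6. 28·198.1/253.6 = 21.8722 → s = 41.8722
seg 2 [20.4°–274°] uniform, h=28: full span → s += 28 → s = 48.0000
seg 3 [274°–360°] simple-harmonic, h=-48: θ=317.8° here. β=43.8, B=86. -48/2·(1 − cos(π·0.5093)) = -24.7013 → s = 23.2987
seg 3 [274°–360°] simple-harmonic, h=-48: θ=330.3° here. β=56.3, B=86. -48/2·(1 − cos(π·0.6547)) = -35.2071 → s = 12.7929
seg 3 [274°–360°] simple-harmonic, h=-48: θ=348.5° here. β=74.5, B=86. -48/2·(1 − cos(π·0.8663)) = -45.9132 → s = 2.0868
θ=218.5°: R = R0 + s = 32 + 41.8722 = 73.8722
θ=317.8°: R = R0 + s = 32 + 23.2987 = 55.2987
θ=330.3°: R = R0 + s = 32 + 12.7929 = 44.7929
θ=348.5°: R = R0 + s = 32 + 2.0868 = 34.0868

θ=218.5°: 73.8722
θ=317.8°: 55.2987
θ=330.3°: 44.7929
θ=348.5°: 34.0868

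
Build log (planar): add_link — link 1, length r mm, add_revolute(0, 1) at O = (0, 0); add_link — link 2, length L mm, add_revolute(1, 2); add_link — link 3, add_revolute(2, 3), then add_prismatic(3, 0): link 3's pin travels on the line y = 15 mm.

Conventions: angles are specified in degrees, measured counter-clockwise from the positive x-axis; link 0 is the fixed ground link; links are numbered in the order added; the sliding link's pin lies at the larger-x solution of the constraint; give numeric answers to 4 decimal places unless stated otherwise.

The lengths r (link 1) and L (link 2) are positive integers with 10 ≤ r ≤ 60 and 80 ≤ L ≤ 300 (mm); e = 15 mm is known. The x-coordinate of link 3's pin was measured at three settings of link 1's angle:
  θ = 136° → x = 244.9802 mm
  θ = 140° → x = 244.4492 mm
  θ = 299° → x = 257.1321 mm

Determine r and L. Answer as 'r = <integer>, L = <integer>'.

constraint per measurement: (x − r cos θ)² + (r sin θ − e)² = L²
subtracting the θ₁ and θ₂ equations cancels the r² and L² terms:
r = (x₁² − x₂²) / (2[(x₁cos θ₁ + e sin θ₁) − (x₂cos θ₂ + e sin θ₂)]) = 11.0000 → r = 11
L² = (x₁ − r cos θ₁)² + (r sin θ₁ − e)² = 64008.9893 → L = 253.0000 → L = 253
check at θ₃=299°: x = 257.1321 (printed 257.1321) ✓

r = 11, L = 253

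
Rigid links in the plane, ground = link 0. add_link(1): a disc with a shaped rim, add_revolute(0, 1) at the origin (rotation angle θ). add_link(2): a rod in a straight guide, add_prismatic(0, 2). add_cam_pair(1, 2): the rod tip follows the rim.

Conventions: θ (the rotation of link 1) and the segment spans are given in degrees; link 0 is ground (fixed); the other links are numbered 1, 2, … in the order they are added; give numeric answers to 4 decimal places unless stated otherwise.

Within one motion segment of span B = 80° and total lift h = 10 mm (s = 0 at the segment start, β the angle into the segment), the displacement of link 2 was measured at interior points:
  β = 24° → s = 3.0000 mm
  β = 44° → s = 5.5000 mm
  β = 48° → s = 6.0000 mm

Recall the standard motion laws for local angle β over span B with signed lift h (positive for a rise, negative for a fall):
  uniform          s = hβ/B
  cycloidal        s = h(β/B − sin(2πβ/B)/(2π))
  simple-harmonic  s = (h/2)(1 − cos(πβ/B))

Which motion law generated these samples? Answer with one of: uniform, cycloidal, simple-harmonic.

candidates at β/B = r: uniform s = h·r (linear in β); cycloidal s = h·(r − sin(2πr)/(2π)); simple-harmonic s = (h/2)(1 − cos(πr))
β=24°: printed 3.0000 | uniform 3.0000, cycloidal 1.4863, simple-harmonic 2.0611
β=44°: printed 5.5000 | uniform 5.5000, cycloidal 5.9918, simple-harmonic 5.7822
β=48°: printed 6.0000 | uniform 6.0000, cycloidal 6.9355, simple-harmonic 6.5451
only one law matches every sample → uniform

uniform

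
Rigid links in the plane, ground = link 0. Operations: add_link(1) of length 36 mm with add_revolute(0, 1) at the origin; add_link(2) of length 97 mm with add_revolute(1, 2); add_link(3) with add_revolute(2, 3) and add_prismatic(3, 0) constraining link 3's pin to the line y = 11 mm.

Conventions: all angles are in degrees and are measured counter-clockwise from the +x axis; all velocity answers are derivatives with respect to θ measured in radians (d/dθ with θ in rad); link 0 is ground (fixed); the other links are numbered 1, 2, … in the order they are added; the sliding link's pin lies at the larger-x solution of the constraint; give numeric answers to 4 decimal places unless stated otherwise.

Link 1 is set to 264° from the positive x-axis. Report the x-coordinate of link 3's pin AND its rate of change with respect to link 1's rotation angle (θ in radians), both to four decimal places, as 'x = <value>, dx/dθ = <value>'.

geometry: r = 36 mm, L = 97 mm, e = 11 mm
crank pin P = (r cos θ, r sin θ) = (-3.763025, -35.802788)
h = r sin θ − e = -35.802788 − 11 = -46.802788
x = r cos θ + √(L² − h²) = -3.763025 + 84.961750 = 81.198726
dx/dθ = −r sin θ − h·r cos θ/√(L² − h²) (θ in radians; h = -46.802788) = 33.729855

x = 81.1987, dx/dθ = 33.7299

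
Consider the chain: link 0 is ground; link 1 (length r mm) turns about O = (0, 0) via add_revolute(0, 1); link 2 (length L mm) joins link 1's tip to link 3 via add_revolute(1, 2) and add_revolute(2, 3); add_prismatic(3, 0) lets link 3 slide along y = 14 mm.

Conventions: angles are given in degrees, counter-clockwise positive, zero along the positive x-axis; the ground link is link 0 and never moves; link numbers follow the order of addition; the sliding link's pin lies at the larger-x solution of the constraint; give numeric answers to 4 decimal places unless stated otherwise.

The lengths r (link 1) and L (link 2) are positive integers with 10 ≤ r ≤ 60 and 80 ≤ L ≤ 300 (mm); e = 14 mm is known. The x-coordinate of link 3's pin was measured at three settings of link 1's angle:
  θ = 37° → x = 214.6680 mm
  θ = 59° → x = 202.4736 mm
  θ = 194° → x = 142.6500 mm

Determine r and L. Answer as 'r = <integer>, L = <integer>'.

constraint per measurement: (x − r cos θ)² + (r sin θ − e)² = L²
subtracting the θ₁ and θ₂ equations cancels the r² and L² terms:
r = (x₁² − x₂²) / (2[(x₁cos θ₁ + e sin θ₁) − (x₂cos θ₂ + e sin θ₂)]) = 40.0000 → r = 40
L² = (x₁ − r cos θ₁)² + (r sin θ₁ − e)² = 33488.9984 → L = 183.0000 → L = 183
check at θ₃=194°: x = 142.6500 (printed 142.6500) ✓

r = 40, L = 183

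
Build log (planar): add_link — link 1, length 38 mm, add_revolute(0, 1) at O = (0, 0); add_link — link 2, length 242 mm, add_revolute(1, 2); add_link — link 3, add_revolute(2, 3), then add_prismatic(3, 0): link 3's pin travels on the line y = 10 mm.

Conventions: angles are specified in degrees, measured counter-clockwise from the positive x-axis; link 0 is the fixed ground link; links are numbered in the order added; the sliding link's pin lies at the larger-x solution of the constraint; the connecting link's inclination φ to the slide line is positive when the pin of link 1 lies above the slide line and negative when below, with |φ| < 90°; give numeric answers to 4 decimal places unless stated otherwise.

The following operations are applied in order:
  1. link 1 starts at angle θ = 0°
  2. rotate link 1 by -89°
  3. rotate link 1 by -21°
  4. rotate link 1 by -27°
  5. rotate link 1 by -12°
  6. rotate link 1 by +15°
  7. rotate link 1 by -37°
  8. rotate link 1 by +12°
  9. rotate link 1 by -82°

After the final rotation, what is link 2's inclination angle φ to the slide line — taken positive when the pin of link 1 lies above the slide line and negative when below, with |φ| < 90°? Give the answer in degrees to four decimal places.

geometry: r = 38 mm, L = 242 mm, e = 10 mm; θ starts at 0°
rotate link 1 by -89°: θ ← 0° -89° = -89°
rotate link 1 by -21°: θ ← -89° -21° = -110°
rotate link 1 by -27°: θ ← -110° -27° = -137°
rotate link 1 by -12°: θ ← -137° -12° = -149°
rotate link 1 by +15°: θ ← -149° +15° = -134°
rotate link 1 by -37°: θ ← -134° -37° = -171°
rotate link 1 by +12°: θ ← -171° +12° = -159°
rotate link 1 by -82°: θ ← -159° -82° = -241°
h = r sin θ − e = 33.235549 − 10 = 23.235549
sin φ = h / L = 23.235549 / 242 = 0.09601466
φ = arcsin(0.09601466) = 5.509723°

5.5097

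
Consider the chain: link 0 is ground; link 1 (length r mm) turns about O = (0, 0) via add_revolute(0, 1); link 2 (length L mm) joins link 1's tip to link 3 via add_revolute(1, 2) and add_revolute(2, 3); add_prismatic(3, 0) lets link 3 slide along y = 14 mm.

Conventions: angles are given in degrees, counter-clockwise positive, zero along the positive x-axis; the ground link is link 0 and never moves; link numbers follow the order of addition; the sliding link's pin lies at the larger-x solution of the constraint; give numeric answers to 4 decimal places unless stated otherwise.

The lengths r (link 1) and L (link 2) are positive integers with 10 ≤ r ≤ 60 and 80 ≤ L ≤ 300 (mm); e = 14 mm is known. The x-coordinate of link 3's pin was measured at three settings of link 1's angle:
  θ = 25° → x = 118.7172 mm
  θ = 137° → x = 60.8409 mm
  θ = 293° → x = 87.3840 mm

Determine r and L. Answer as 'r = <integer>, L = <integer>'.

constraint per measurement: (x − r cos θ)² + (r sin θ − e)² = L²
subtracting the θ₁ and θ₂ equations cancels the r² and L² terms:
r = (x₁² − x₂²) / (2[(x₁cos θ₁ + e sin θ₁) − (x₂cos θ₂ + e sin θ₂)]) = 35.0000 → r = 35
L² = (x₁ − r cos θ₁)² + (r sin θ₁ − e)² = 7569.0051 → L = 87.0000 → L = 87
check at θ₃=293°: x = 87.3840 (printed 87.3840) ✓

r = 35, L = 87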